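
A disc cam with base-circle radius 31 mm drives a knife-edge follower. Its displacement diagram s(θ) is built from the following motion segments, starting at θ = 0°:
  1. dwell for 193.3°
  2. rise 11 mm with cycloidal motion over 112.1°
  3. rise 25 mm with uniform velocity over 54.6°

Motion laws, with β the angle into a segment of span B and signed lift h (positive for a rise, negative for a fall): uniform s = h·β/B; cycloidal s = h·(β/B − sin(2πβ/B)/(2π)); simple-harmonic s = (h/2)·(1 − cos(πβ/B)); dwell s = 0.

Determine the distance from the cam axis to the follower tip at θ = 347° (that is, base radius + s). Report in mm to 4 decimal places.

seg 1 [0°–193.3°] dwell: s stays 0.0000
seg 2 [193.3°–305.4°] cycloidal, h=11: full span → s += 11 → s = 11.0000
seg 3 [305.4°–360°] uniform, h=25: θ=347° here. β=41.6, B=54.6. 25·41.6/54.6 = 19.0476 → s = 30.0476
radial distance = base radius + s = 31 + 30.0476 = 61.0476

61.0476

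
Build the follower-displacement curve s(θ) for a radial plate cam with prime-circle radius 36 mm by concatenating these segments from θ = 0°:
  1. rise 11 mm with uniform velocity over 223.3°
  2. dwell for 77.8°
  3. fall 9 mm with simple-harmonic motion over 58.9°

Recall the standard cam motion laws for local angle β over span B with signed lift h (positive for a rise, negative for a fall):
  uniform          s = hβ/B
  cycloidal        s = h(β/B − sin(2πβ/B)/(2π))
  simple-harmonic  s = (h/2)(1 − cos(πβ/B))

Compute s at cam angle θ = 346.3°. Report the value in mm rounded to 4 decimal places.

seg 1 [0°–223.3°] uniform, h=11: full span → s += 11 → s = 11.0000
seg 2 [223.3°–301.1°] dwell: s stays 11.0000
seg 3 [301.1°–360°] simple-harmonic, h=-9: θ=346.3° here. β=45.2, B=58.9. -9/2·(1 − cos(π·0.7674)) = -7.8511 → s = 3.1489

3.1489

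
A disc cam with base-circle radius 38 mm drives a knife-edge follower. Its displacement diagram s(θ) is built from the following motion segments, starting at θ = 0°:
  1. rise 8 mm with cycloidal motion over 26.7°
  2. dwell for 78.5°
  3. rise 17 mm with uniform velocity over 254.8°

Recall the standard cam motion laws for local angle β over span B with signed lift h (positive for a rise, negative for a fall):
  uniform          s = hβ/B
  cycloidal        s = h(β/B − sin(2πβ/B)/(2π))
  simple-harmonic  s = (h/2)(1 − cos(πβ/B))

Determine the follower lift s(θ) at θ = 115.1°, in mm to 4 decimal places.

seg 1 [0°–26.7°] cycloidal, h=8: full span → s += 8 → s = 8.0000
seg 2 [26.7°–105.2°] dwell: s stays 8.0000
seg 3 [105.2°–360°] uniform, h=17: θ=115.1° here. β=9.9, B=254.8. 17·9.9/254.8 = 0.6605 → s = 8.6605

8.6605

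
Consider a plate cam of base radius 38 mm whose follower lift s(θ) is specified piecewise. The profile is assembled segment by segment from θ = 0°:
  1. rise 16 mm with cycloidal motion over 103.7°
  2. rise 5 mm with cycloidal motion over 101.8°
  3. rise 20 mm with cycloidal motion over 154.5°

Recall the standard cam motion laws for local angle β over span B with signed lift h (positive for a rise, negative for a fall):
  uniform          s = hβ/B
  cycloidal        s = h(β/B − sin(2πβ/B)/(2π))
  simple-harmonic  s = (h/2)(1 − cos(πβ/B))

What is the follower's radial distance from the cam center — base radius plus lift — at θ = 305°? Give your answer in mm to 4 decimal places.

seg 1 [0°–103.7°] cycloidal, h=16: full span → s += 16 → s = 16.0000
seg 2 [103.7°–205.5°] cycloidal, h=5: full span → s += 5 → s = 21.0000
seg 3 [205.5°–360°] cycloidal, h=20: θ=305° here. β=99.5, B=154.5. 20·(0.6440 − sin(2π·0.6440)/(2π)) = 15.3833 → s = 36.3833
radial distance = base radius + s = 38 + 36.3833 = 74.3833

74.3833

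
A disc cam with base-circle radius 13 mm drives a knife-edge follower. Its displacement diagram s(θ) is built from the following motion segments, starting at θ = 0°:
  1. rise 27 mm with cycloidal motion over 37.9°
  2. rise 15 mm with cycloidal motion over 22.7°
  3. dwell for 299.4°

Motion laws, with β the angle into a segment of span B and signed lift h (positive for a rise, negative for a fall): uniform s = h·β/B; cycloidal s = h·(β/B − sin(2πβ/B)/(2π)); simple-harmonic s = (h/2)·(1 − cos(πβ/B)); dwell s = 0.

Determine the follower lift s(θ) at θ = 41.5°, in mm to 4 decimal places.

seg 1 [0°–37.9°] cycloidal, h=27: full span → s += 27 → s = 27.0000
seg 2 [37.9°–60.6°] cycloidal, h=15: θ=41.5° here. β=3.6, B=22.7. 15·(0.1586 − sin(2π·0.1586)/(2π)) = 0.3746 → s = 27.3746

27.3746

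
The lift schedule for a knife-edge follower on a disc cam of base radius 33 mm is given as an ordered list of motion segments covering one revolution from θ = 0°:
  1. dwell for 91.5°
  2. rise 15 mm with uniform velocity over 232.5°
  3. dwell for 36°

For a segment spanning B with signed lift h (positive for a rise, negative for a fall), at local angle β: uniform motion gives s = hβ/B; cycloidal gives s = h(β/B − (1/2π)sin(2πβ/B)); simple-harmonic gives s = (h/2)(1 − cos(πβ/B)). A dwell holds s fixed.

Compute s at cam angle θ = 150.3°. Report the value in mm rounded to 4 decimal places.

seg 1 [0°–91.5°] dwell: s stays 0.0000
seg 2 [91.5°–324°] uniform, h=15: θ=150.3° here. β=58.8, B=232.5. 15·58.8/232.5 = 3.7935 → s = 3.7935

3.7935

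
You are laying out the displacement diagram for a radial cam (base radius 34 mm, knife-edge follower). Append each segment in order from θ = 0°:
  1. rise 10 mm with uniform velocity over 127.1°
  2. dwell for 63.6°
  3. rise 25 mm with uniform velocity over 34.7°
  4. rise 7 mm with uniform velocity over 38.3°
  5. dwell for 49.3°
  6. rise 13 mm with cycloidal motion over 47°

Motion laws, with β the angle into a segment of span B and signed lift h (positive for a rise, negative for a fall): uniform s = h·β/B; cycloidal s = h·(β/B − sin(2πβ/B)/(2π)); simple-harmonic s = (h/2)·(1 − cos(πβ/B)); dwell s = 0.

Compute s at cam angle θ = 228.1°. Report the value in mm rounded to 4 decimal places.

seg 1 [0°–127.1°] uniform, h=10: full span → s += 10 → s = 10.0000
seg 2 [127.1°–190.7°] dwell: s stays 10.0000
seg 3 [190.7°–225.4°] uniform, h=25: full span → s += 25 → s = 35.0000
seg 4 [225.4°–263.7°] uniform, h=7: θ=228.1° here. β=2.7, B=38.3. 7·2.7/38.3 = 0.4935 → s = 35.4935

35.4935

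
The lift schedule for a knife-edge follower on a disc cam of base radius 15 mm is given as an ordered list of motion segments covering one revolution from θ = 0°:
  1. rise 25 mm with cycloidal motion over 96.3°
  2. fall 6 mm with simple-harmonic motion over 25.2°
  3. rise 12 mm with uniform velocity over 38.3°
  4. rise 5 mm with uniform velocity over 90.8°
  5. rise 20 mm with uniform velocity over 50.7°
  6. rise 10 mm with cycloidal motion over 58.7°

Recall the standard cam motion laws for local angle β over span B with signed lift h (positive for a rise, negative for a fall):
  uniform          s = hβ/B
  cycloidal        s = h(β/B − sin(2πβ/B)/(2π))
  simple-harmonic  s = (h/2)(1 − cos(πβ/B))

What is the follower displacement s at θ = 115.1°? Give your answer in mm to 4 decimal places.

seg 1 [0°–96.3°] cycloidal, h=25: full span → s += 25 → s = 25.0000
seg 2 [96.3°–121.5°] simple-harmonic, h=-6: θ=115.1° here. β=18.8, B=25.2. -6/2·(1 − cos(π·0.7460)) = -5.0947 → s = 19.9053

19.9053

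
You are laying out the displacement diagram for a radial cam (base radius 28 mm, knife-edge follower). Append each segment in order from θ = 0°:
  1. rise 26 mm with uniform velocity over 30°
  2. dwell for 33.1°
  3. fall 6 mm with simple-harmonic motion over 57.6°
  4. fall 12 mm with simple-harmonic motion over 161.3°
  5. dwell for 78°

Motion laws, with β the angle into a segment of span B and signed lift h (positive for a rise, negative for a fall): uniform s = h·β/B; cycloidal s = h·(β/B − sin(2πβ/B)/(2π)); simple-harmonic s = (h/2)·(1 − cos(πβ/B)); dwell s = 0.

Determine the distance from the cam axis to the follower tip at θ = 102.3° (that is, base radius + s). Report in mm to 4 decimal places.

seg 1 [0°–30°] uniform, h=26: full span → s += 26 → s = 26.0000
seg 2 [30°–63.1°] dwell: s stays 26.0000
seg 3 [63.1°–120.7°] simple-harmonic, h=-6: θ=102.3° here. β=39.2, B=57.6. -6/2·(1 − cos(π·0.6806)) = -4.6119 → s = 21.3881
radial distance = base radius + s = 28 + 21.3881 = 49.3881

49.3881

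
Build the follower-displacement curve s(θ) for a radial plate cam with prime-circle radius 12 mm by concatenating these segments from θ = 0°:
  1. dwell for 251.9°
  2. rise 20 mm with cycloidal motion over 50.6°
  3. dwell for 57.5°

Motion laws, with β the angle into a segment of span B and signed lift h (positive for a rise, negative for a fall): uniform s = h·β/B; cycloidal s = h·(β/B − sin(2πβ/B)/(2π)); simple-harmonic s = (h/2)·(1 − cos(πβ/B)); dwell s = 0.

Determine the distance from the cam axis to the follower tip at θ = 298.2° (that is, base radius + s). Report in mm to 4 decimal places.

seg 1 [0°–251.9°] dwell: s stays 0.0000
seg 2 [251.9°–302.5°] cycloidal, h=20: θ=298.2° here. β=46.3, B=50.6. 20·(0.9150 − sin(2π·0.9150)/(2π)) = 19.9204 → s = 19.9204
radial distance = base radius + s = 12 + 19.9204 = 31.9204

31.9204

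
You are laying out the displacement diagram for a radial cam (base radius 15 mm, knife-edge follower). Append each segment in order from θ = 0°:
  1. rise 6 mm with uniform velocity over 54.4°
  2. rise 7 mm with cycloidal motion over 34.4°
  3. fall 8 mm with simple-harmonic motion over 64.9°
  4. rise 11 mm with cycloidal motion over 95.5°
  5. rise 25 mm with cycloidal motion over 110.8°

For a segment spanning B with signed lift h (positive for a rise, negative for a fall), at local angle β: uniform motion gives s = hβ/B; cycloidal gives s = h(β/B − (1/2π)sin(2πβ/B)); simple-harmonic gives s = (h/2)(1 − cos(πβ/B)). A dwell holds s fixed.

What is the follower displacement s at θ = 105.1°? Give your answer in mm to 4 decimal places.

seg 1 [0°–54.4°] uniform, h=6: full span → s += 6 → s = 6.0000
seg 2 [54.4°–88.8°] cycloidal, h=7: full span → s += 7 → s = 13.0000
seg 3 [88.8°–153.7°] simple-harmonic, h=-8: θ=105.1° here. β=16.3, B=64.9. -8/2·(1 − cos(π·0.2512)) = -1.1819 → s = 11.8181

11.8181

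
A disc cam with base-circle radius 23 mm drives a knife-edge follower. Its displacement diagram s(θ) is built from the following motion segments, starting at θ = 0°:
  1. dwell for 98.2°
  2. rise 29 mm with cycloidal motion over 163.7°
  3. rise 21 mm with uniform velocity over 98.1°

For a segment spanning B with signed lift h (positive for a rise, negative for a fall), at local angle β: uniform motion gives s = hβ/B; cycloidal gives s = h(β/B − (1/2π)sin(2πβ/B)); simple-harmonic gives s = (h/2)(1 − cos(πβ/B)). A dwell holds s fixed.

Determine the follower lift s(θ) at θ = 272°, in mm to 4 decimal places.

seg 1 [0°–98.2°] dwell: s stays 0.0000
seg 2 [98.2°–261.9°] cycloidal, h=29: full span → s += 29 → s = 29.0000
seg 3 [261.9°–360°] uniform, h=21: θ=272° here. β=10.1, B=98.1. 21·10.1/98.1 = 2.1621 → s = 31.1621

31.1621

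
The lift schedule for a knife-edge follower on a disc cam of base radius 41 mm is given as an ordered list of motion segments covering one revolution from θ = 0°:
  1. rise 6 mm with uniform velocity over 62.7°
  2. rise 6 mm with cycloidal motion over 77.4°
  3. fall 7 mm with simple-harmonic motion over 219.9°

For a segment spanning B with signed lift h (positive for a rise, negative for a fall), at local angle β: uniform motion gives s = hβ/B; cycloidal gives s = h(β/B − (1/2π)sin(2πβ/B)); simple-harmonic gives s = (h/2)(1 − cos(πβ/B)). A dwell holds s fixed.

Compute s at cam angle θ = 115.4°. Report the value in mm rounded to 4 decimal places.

seg 1 [0°–62.7°] uniform, h=6: full span → s += 6 → s = 6.0000
seg 2 [62.7°–140.1°] cycloidal, h=6: θ=115.4° here. β=52.7, B=77.4. 6·(0.6809 − sin(2π·0.6809)/(2π)) = 4.9515 → s = 10.9515

10.9515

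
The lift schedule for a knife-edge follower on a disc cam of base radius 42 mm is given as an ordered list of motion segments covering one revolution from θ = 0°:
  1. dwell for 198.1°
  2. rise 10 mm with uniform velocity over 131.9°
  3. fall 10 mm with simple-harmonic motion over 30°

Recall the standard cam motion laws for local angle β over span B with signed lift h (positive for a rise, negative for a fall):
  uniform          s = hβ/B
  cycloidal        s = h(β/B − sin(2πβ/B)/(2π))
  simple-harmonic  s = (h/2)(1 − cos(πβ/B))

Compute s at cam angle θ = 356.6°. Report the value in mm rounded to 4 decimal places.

seg 1 [0°–198.1°] dwell: s stays 0.0000
seg 2 [198.1°–330°] uniform, h=10: full span → s += 10 → s = 10.0000
seg 3 [330°–360°] simple-harmonic, h=-10: θ=356.6° here. β=26.6, B=30. -10/2·(1 − cos(π·0.8867)) = -9.6864 → s = 0.3136

0.3136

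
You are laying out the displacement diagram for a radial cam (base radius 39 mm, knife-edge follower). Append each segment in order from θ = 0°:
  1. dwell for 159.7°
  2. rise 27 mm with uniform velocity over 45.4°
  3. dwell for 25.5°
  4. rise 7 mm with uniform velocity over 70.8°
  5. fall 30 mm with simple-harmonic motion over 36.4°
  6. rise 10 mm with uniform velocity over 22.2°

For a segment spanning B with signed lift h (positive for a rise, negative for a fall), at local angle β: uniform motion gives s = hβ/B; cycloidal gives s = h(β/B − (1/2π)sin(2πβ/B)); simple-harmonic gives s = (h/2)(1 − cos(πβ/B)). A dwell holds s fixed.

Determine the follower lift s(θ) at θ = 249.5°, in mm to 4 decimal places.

seg 1 [0°–159.7°] dwell: s stays 0.0000
seg 2 [159.7°–205.1°] uniform, h=27: full span → s += 27 → s = 27.0000
seg 3 [205.1°–230.6°] dwell: s stays 27.0000
seg 4 [230.6°–301.4°] uniform, h=7: θ=249.5° here. β=18.9, B=70.8. 7·18.9/70.8 = 1.8686 → s = 28.8686

28.8686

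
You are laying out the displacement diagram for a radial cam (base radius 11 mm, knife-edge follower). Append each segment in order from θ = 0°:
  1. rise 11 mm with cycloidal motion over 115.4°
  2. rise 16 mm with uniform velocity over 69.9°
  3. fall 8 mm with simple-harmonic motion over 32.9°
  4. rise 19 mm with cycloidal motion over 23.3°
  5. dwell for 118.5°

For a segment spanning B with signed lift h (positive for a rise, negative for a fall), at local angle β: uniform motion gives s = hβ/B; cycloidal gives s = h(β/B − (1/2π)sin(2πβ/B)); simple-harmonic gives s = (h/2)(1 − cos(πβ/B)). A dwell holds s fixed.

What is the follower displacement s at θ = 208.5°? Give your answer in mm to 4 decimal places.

seg 1 [0°–115.4°] cycloidal, h=11: full span → s += 11 → s = 11.0000
seg 2 [115.4°–185.3°] uniform, h=16: full span → s += 16 → s = 27.0000
seg 3 [185.3°–218.2°] simple-harmonic, h=-8: θ=208.5° here. β=23.2, B=32.9. -8/2·(1 − cos(π·0.7052)) = -6.4034 → s = 20.5966

20.5966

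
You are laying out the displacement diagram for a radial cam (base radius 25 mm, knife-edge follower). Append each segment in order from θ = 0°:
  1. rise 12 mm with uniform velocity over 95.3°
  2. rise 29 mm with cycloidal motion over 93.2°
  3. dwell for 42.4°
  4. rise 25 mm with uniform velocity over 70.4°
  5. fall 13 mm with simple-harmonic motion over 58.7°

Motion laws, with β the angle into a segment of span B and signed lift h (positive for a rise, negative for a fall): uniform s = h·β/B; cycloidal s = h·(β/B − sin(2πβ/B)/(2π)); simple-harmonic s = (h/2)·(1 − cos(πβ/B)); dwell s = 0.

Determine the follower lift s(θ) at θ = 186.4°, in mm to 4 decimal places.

seg 1 [0°–95.3°] uniform, h=12: full span → s += 12 → s = 12.0000
seg 2 [95.3°–188.5°] cycloidal, h=29: θ=186.4° here. β=91.1, B=93.2. 29·(0.9775 − sin(2π·0.9775)/(2π)) = 28.9978 → s = 40.9978

40.9978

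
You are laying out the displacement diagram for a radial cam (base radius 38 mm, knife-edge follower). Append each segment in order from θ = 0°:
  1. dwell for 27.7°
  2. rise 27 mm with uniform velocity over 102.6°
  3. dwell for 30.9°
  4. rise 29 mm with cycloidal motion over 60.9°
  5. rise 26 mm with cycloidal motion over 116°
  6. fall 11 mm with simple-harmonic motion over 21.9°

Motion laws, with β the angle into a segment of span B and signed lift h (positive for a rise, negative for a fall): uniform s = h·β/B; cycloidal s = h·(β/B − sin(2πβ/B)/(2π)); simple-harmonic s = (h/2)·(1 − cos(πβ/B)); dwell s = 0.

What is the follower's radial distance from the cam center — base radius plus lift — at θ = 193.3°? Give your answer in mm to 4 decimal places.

seg 1 [0°–27.7°] dwell: s stays 0.0000
seg 2 [27.7°–130.3°] uniform, h=27: full span → s += 27 → s = 27.0000
seg 3 [130.3°–161.2°] dwell: s stays 27.0000
seg 4 [161.2°–222.1°] cycloidal, h=29: θ=193.3° here. β=32.1, B=60.9. 29·(0.5271 − sin(2π·0.5271)/(2π)) = 16.0676 → s = 43.0676
radial distance = base radius + s = 38 + 43.0676 = 81.0676

81.0676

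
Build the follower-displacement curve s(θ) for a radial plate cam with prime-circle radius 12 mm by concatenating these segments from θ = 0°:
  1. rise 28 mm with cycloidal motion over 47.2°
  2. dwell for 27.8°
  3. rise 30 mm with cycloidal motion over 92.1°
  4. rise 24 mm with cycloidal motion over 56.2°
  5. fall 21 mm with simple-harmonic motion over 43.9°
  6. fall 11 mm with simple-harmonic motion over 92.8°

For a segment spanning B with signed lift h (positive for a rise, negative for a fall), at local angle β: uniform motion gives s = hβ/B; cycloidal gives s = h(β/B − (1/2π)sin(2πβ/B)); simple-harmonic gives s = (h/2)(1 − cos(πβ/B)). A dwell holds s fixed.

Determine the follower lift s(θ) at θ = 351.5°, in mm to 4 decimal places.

seg 1 [0°–47.2°] cycloidal, h=28: full span → s += 28 → s = 28.0000
seg 2 [47.2°–75°] dwell: s stays 28.0000
seg 3 [75°–167.1°] cycloidal, h=30: full span → s += 30 → s = 58.0000
seg 4 [167.1°–223.3°] cycloidal, h=24: full span → s += 24 → s = 82.0000
seg 5 [223.3°–267.2°] simple-harmonic, h=-21: full span → s += -21 → s = 61.0000
seg 6 [267.2°–360°] simple-harmonic, h=-11: θ=351.5° here. β=84.3, B=92.8. -11/2·(1 − cos(π·0.9084)) = -10.7739 → s = 50.2261

50.2261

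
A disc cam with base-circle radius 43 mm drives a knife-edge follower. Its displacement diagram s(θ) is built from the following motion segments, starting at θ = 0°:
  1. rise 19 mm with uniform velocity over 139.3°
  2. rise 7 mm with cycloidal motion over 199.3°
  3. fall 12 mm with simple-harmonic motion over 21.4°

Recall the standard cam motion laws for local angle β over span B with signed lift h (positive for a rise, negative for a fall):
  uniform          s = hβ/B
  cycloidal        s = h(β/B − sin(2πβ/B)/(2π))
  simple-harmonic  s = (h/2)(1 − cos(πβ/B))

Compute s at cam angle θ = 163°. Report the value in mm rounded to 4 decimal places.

seg 1 [0°–139.3°] uniform, h=19: full span → s += 19 → s = 19.0000
seg 2 [139.3°–338.6°] cycloidal, h=7: θ=163° here. β=23.7, B=199.3. 7·(0.1189 − sin(2π·0.1189)/(2π)) = 0.0753 → s = 19.0753

19.0753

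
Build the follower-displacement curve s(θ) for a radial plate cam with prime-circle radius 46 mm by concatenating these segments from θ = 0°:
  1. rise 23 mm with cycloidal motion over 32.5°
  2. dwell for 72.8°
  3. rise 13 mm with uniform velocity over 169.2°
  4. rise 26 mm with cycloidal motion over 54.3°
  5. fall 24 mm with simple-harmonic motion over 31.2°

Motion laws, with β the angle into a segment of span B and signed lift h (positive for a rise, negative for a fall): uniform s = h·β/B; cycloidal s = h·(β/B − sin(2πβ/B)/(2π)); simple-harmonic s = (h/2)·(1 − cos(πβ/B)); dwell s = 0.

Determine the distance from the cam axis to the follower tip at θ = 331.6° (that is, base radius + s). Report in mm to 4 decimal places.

seg 1 [0°–32.5°] cycloidal, h=23: full span → s += 23 → s = 23.0000
seg 2 [32.5°–105.3°] dwell: s stays 23.0000
seg 3 [105.3°–274.5°] uniform, h=13: full span → s += 13 → s = 36.0000
seg 4 [274.5°–328.8°] cycloidal, h=26: full span → s += 26 → s = 62.0000
seg 5 [328.8°–360°] simple-harmonic, h=-24: θ=331.6° here. β=2.8, B=31.2. -24/2·(1 − cos(π·0.0897)) = -0.4738 → s = 61.5262
radial distance = base radius + s = 46 + 61.5262 = 107.5262

107.5262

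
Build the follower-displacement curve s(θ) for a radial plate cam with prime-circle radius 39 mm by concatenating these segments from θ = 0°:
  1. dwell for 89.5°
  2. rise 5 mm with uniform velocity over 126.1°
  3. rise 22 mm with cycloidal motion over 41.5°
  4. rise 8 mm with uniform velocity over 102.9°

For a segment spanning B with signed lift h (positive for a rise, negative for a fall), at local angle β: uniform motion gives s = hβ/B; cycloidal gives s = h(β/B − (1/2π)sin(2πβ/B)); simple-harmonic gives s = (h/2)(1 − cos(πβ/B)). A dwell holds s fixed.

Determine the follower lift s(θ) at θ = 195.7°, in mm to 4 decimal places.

seg 1 [0°–89.5°] dwell: s stays 0.0000
seg 2 [89.5°–215.6°] uniform, h=5: θ=195.7° here. β=106.2, B=126.1. 5·106.2/126.1 = 4.2109 → s = 4.2109

4.2109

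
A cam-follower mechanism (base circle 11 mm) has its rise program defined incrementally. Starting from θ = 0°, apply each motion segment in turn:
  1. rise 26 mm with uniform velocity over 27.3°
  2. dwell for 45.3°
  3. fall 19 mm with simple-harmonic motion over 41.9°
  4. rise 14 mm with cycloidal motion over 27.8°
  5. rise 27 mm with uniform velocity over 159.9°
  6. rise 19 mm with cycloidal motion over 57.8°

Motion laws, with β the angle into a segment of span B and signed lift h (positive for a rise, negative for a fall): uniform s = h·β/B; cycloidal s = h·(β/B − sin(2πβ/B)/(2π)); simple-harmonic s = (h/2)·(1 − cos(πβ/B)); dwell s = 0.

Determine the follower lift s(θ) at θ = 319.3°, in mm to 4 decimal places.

seg 1 [0°–27.3°] uniform, h=26: full span → s += 26 → s = 26.0000
seg 2 [27.3°–72.6°] dwell: s stays 26.0000
seg 3 [72.6°–114.5°] simple-harmonic, h=-19: full span → s += -19 → s = 7.0000
seg 4 [114.5°–142.3°] cycloidal, h=14: full span → s += 14 → s = 21.0000
seg 5 [142.3°–302.2°] uniform, h=27: full span → s += 27 → s = 48.0000
seg 6 [302.2°–360°] cycloidal, h=19: θ=319.3° here. β=17.1, B=57.8. 19·(0.2958 − sin(2π·0.2958)/(2π)) = 2.7218 → s = 50.7218

50.7218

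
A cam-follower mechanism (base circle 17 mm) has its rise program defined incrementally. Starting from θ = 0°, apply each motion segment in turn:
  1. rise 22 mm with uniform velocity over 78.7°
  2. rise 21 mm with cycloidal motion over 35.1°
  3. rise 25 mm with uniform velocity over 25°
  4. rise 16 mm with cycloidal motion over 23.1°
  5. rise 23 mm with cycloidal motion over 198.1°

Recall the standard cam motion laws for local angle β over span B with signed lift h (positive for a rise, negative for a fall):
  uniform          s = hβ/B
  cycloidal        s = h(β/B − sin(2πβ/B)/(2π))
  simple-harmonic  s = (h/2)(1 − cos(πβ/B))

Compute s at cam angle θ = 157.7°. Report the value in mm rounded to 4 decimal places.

seg 1 [0°–78.7°] uniform, h=22: full span → s += 22 → s = 22.0000
seg 2 [78.7°–113.8°] cycloidal, h=21: full span → s += 21 → s = 43.0000
seg 3 [113.8°–138.8°] uniform, h=25: full span → s += 25 → s = 68.0000
seg 4 [138.8°–161.9°] cycloidal, h=16: θ=157.7° here. β=18.9, B=23.1. 16·(0.8182 − sin(2π·0.8182)/(2π)) = 15.4073 → s = 83.4073

83.4073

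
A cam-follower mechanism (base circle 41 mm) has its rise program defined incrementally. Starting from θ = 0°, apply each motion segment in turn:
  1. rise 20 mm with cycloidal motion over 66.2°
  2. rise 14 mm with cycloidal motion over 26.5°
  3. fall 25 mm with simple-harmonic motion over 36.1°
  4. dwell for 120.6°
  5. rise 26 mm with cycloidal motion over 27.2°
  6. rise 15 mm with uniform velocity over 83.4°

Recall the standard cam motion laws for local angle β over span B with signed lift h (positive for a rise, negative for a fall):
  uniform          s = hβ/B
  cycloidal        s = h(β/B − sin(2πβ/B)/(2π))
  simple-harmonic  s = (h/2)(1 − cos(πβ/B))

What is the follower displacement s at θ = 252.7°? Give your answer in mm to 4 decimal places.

seg 1 [0°–66.2°] cycloidal, h=20: full span → s += 20 → s = 20.0000
seg 2 [66.2°–92.7°] cycloidal, h=14: full span → s += 14 → s = 34.0000
seg 3 [92.7°–128.8°] simple-harmonic, h=-25: full span → s += -25 → s = 9.0000
seg 4 [128.8°–249.4°] dwell: s stays 9.0000
seg 5 [249.4°–276.6°] cycloidal, h=26: θ=252.7° here. β=3.3, B=27.2. 26·(0.1213 − sin(2π·0.1213)/(2π)) = 0.2967 → s = 9.2967

9.2967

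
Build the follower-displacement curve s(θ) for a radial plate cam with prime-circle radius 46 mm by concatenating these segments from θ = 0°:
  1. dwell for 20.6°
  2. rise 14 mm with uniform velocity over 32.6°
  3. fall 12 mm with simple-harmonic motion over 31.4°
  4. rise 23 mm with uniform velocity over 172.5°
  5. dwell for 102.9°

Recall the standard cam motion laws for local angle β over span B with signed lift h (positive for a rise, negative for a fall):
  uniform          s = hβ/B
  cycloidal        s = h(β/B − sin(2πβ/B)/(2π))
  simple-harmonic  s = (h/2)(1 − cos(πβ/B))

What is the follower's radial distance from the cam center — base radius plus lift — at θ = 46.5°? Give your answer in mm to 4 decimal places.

seg 1 [0°–20.6°] dwell: s stays 0.0000
seg 2 [20.6°–53.2°] uniform, h=14: θ=46.5° here. β=25.9, B=32.6. 14·25.9/32.6 = 11.1227 → s = 11.1227
radial distance = base radius + s = 46 + 11.1227 = 57.1227

57.1227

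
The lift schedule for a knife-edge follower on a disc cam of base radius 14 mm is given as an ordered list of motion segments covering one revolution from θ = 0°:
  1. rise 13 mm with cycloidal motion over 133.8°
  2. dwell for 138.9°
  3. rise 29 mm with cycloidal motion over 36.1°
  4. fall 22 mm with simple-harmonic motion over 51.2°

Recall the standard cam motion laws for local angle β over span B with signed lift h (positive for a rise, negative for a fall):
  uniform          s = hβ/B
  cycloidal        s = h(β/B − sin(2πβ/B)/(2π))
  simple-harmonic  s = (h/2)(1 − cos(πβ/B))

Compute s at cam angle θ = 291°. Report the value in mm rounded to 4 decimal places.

seg 1 [0°–133.8°] cycloidal, h=13: full span → s += 13 → s = 13.0000
seg 2 [133.8°–272.7°] dwell: s stays 13.0000
seg 3 [272.7°–308.8°] cycloidal, h=29: θ=291° here. β=18.3, B=36.1. 29·(0.5069 − sin(2π·0.5069)/(2π)) = 14.9016 → s = 27.9016

27.9016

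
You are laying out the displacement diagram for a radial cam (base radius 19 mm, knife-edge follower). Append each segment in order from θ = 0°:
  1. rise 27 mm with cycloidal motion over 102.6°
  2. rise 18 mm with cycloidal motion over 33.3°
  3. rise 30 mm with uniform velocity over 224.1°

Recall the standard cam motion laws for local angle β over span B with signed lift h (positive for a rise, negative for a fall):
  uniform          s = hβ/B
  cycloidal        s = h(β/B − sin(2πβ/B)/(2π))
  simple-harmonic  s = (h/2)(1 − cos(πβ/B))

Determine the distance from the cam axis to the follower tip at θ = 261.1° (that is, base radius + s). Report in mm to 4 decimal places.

seg 1 [0°–102.6°] cycloidal, h=27: full span → s += 27 → s = 27.0000
seg 2 [102.6°–135.9°] cycloidal, h=18: full span → s += 18 → s = 45.0000
seg 3 [135.9°–360°] uniform, h=30: θ=261.1° here. β=125.2, B=224.1. 30·125.2/224.1 = 16.7604 → s = 61.7604
radial distance = base radius + s = 19 + 61.7604 = 80.7604

80.7604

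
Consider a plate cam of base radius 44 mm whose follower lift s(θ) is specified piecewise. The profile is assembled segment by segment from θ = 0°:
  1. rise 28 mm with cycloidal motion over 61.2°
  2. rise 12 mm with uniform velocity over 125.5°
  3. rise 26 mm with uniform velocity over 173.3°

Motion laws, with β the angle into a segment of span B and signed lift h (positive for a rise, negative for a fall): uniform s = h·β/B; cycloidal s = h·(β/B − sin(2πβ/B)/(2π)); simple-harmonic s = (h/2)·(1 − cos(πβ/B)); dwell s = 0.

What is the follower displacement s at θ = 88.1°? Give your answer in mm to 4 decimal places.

seg 1 [0°–61.2°] cycloidal, h=28: full span → s += 28 → s = 28.0000
seg 2 [61.2°–186.7°] uniform, h=12: θ=88.1° here. β=26.9, B=125.5. 12·26.9/125.5 = 2.5721 → s = 30.5721

30.5721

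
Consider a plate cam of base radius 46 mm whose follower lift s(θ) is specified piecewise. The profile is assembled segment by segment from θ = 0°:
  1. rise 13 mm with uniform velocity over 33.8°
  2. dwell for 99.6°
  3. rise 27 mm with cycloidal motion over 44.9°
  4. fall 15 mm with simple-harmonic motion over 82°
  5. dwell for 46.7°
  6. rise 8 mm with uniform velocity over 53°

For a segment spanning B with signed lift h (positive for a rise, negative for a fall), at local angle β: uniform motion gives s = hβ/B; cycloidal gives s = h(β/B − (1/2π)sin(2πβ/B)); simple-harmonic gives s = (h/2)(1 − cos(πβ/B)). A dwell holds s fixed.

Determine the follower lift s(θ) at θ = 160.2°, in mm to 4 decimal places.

seg 1 [0°–33.8°] uniform, h=13: full span → s += 13 → s = 13.0000
seg 2 [33.8°–133.4°] dwell: s stays 13.0000
seg 3 [133.4°–178.3°] cycloidal, h=27: θ=160.2° here. β=26.8, B=44.9. 27·(0.5969 − sin(2π·0.5969)/(2π)) = 18.5730 → s = 31.5730

31.5730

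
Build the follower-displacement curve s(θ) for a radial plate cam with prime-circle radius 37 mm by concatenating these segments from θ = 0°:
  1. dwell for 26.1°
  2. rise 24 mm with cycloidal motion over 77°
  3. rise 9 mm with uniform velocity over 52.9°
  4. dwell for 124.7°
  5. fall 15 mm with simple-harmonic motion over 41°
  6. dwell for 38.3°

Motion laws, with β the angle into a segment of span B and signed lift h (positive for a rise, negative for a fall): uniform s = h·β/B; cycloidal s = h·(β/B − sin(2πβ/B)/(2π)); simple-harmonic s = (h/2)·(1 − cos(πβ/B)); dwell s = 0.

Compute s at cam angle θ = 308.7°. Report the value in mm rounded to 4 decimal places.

seg 1 [0°–26.1°] dwell: s stays 0.0000
seg 2 [26.1°–103.1°] cycloidal, h=24: full span → s += 24 → s = 24.0000
seg 3 [103.1°–156°] uniform, h=9: full span → s += 9 → s = 33.0000
seg 4 [156°–280.7°] dwell: s stays 33.0000
seg 5 [280.7°–321.7°] simple-harmonic, h=-15: θ=308.7° here. β=28, B=41. -15/2·(1 − cos(π·0.6829)) = -11.5768 → s = 21.4232

21.4232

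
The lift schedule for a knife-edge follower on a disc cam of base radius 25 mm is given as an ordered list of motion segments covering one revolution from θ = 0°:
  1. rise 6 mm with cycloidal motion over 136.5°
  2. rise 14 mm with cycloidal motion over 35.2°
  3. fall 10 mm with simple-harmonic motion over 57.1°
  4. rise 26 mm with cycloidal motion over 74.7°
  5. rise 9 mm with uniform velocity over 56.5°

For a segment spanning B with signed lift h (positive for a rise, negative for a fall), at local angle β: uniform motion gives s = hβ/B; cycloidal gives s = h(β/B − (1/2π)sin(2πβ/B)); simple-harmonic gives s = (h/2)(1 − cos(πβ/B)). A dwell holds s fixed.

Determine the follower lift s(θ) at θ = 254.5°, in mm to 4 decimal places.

seg 1 [0°–136.5°] cycloidal, h=6: full span → s += 6 → s = 6.0000
seg 2 [136.5°–171.7°] cycloidal, h=14: full span → s += 14 → s = 20.0000
seg 3 [171.7°–228.8°] simple-harmonic, h=-10: full span → s += -10 → s = 10.0000
seg 4 [228.8°–303.5°] cycloidal, h=26: θ=254.5° here. β=25.7, B=74.7. 26·(0.3440 − sin(2π·0.3440)/(2π)) = 5.5087 → s = 15.5087

15.5087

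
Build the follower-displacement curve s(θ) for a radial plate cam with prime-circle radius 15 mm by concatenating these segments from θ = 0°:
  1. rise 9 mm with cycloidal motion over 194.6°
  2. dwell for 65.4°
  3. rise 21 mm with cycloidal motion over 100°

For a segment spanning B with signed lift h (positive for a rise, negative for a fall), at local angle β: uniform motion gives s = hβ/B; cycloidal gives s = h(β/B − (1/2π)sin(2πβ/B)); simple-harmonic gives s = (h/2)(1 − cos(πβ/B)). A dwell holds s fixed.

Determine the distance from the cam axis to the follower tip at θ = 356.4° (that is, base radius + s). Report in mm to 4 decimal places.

seg 1 [0°–194.6°] cycloidal, h=9: full span → s += 9 → s = 9.0000
seg 2 [194.6°–260°] dwell: s stays 9.0000
seg 3 [260°–360°] cycloidal, h=21: θ=356.4° here. β=96.4, B=100. 21·(0.9640 − sin(2π·0.9640)/(2π)) = 20.9936 → s = 29.9936
radial distance = base radius + s = 15 + 29.9936 = 44.9936

44.9936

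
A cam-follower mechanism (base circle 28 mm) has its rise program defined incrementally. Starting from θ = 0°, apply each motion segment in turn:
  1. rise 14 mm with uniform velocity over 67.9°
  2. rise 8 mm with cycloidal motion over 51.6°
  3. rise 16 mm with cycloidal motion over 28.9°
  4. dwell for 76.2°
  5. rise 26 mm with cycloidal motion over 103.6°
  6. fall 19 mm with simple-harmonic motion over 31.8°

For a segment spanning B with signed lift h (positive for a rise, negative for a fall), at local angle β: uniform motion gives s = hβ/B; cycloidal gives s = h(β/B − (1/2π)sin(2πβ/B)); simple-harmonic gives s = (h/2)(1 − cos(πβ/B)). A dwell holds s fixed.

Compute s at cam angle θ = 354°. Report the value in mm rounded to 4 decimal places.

seg 1 [0°–67.9°] uniform, h=14: full span → s += 14 → s = 14.0000
seg 2 [67.9°–119.5°] cycloidal, h=8: full span → s += 8 → s = 22.0000
seg 3 [119.5°–148.4°] cycloidal, h=16: full span → s += 16 → s = 38.0000
seg 4 [148.4°–224.6°] dwell: s stays 38.0000
seg 5 [224.6°–328.2°] cycloidal, h=26: full span → s += 26 → s = 64.0000
seg 6 [328.2°–360°] simple-harmonic, h=-19: θ=354° here. β=25.8, B=31.8. -19/2·(1 − cos(π·0.8113)) = -17.3794 → s = 46.6206

46.6206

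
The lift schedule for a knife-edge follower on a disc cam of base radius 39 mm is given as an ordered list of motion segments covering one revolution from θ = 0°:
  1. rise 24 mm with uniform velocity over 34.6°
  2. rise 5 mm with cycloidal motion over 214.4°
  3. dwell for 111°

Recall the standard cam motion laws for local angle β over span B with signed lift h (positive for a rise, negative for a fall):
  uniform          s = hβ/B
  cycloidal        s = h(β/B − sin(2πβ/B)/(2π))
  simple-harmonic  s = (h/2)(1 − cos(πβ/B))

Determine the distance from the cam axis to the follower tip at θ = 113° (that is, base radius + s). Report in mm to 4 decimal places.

seg 1 [0°–34.6°] uniform, h=24: full span → s += 24 → s = 24.0000
seg 2 [34.6°–249°] cycloidal, h=5: θ=113° here. β=78.4, B=214.4. 5·(0.3657 − sin(2π·0.3657)/(2π)) = 1.2337 → s = 25.2337
radial distance = base radius + s = 39 + 25.2337 = 64.2337

64.2337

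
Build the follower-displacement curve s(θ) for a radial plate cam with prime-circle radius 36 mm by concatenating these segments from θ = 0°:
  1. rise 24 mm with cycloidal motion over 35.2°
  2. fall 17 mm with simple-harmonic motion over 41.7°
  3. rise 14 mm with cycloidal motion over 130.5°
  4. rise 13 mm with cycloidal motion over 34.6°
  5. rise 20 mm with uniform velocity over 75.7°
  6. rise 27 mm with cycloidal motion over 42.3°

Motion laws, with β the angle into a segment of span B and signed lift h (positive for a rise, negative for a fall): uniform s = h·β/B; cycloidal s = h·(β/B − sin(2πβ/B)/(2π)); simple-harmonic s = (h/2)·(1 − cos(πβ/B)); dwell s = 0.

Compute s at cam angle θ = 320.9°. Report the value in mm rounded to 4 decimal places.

seg 1 [0°–35.2°] cycloidal, h=24: full span → s += 24 → s = 24.0000
seg 2 [35.2°–76.9°] simple-harmonic, h=-17: full span → s += -17 → s = 7.0000
seg 3 [76.9°–207.4°] cycloidal, h=14: full span → s += 14 → s = 21.0000
seg 4 [207.4°–242°] cycloidal, h=13: full span → s += 13 → s = 34.0000
seg 5 [242°–317.7°] uniform, h=20: full span → s += 20 → s = 54.0000
seg 6 [317.7°–360°] cycloidal, h=27: θ=320.9° here. β=3.2, B=42.3. 27·(0.0757 − sin(2π·0.0757)/(2π)) = 0.0760 → s = 54.0760

54.0760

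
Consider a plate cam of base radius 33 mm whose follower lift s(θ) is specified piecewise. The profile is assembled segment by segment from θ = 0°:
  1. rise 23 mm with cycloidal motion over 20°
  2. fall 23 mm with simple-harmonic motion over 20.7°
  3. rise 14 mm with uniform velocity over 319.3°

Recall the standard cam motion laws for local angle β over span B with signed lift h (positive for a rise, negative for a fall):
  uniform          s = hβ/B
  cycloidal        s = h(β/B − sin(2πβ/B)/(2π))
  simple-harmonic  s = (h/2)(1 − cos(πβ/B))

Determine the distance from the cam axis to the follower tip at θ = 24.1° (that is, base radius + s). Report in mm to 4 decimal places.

seg 1 [0°–20°] cycloidal, h=23: full span → s += 23 → s = 23.0000
seg 2 [20°–40.7°] simple-harmonic, h=-23: θ=24.1° here. β=4.1, B=20.7. -23/2·(1 − cos(π·0.1981)) = -2.1554 → s = 20.8446
radial distance = base radius + s = 33 + 20.8446 = 53.8446

53.8446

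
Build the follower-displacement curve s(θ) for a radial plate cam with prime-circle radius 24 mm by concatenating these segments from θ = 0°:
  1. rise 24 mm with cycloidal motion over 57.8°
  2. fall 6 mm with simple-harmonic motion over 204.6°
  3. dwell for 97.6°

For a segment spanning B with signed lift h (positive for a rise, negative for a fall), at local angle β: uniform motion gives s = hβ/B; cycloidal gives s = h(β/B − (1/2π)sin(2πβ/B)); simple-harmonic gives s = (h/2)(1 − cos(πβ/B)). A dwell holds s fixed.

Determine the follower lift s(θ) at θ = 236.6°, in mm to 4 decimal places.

seg 1 [0°–57.8°] cycloidal, h=24: full span → s += 24 → s = 24.0000
seg 2 [57.8°–262.4°] simple-harmonic, h=-6: θ=236.6° here. β=178.8, B=204.6. -6/2·(1 − cos(π·0.8739)) = -5.7677 → s = 18.2323

18.2323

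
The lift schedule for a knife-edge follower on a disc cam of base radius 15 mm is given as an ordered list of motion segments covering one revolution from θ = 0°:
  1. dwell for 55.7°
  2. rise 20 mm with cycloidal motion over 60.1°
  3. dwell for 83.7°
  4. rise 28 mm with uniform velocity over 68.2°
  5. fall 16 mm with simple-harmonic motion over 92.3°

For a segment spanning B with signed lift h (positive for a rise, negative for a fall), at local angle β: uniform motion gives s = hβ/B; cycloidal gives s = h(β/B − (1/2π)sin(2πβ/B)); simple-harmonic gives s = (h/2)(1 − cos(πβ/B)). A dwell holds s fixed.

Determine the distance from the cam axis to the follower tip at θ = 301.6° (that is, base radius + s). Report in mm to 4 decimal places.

seg 1 [0°–55.7°] dwell: s stays 0.0000
seg 2 [55.7°–115.8°] cycloidal, h=20: full span → s += 20 → s = 20.0000
seg 3 [115.8°–199.5°] dwell: s stays 20.0000
seg 4 [199.5°–267.7°] uniform, h=28: full span → s += 28 → s = 48.0000
seg 5 [267.7°–360°] simple-harmonic, h=-16: θ=301.6° here. β=33.9, B=92.3. -16/2·(1 − cos(π·0.3673)) = -4.7602 → s = 43.2398
radial distance = base radius + s = 15 + 43.2398 = 58.2398

58.2398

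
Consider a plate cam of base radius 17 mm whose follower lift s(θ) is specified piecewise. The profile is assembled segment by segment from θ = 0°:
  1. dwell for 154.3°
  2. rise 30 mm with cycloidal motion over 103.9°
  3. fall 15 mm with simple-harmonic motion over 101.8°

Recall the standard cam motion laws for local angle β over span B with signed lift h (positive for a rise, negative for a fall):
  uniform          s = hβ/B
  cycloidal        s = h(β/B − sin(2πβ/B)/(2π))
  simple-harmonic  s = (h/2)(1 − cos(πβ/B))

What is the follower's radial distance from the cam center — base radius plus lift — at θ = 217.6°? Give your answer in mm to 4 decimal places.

seg 1 [0°–154.3°] dwell: s stays 0.0000
seg 2 [154.3°–258.2°] cycloidal, h=30: θ=217.6° here. β=63.3, B=103.9. 30·(0.6092 − sin(2π·0.6092)/(2π)) = 21.3031 → s = 21.3031
radial distance = base radius + s = 17 + 21.3031 = 38.3031

38.3031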